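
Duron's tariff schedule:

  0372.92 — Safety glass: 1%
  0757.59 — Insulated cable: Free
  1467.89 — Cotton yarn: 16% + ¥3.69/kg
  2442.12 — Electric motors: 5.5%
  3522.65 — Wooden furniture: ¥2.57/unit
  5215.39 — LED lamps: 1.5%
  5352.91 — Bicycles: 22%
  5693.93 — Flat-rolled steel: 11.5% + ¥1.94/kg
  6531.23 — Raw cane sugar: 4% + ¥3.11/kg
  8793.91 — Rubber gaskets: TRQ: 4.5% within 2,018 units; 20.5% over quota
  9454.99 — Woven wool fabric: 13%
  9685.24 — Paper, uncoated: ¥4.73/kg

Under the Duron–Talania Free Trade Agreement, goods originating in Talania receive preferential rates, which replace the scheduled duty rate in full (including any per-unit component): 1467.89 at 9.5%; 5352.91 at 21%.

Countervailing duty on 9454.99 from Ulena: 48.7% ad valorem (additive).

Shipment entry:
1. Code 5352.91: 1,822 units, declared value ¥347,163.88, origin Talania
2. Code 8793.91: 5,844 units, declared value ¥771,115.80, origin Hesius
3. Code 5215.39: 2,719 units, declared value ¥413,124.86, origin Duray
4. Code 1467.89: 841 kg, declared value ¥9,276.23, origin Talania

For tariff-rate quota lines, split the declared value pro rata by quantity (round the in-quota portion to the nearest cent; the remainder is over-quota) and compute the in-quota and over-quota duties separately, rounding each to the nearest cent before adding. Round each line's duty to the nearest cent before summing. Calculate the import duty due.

¥195,457.24

Line 1 (5352.91, Talania, 1,822 units, ¥347,163.88):
Base rate for 5352.91 is 22%.
Origin Talania qualifies under the Duron–Talania agreement and 5352.91 is covered: preferential rate 21% applies instead.
Duty = ¥347,163.88 × 21% = ¥72,904.41.
Line 2 (8793.91, Hesius, 5,844 units, ¥771,115.80):
Code 8793.91 is under a tariff-rate quota (threshold 2,018 units). In-quota: 2,018 units at 4.5%; over-quota: 3,826 units at 20.5%.
Pro-rata value split: in-quota = ¥771,115.80 × 2,018/5,844 = ¥266,275.10; over-quota = ¥771,115.80 − ¥266,275.10 = ¥504,840.70.
In-quota duty = ¥266,275.10 × 4.5% = ¥11,982.38. Over-quota duty = ¥504,840.70 × 20.5% = ¥103,492.34.
Line duty = ¥11,982.38 + ¥103,492.34 = ¥115,474.72.
Line 3 (5215.39, Duray, 2,719 units, ¥413,124.86):
Base rate for 5215.39 is 1.5%.
Duty = ¥413,124.86 × 1.5% = ¥6,196.87.
Line 4 (1467.89, Talania, 841 kg, ¥9,276.23):
Base rate for 1467.89 is 16% + ¥3.69/kg.
Origin Talania qualifies under the Duron–Talania agreement and 1467.89 is covered: preferential rate 9.5% applies instead.
Duty = ¥9,276.23 × 9.5% = ¥881.24.
Total = ¥72,904.41 + ¥115,474.72 + ¥6,196.87 + ¥881.24 = ¥195,457.24.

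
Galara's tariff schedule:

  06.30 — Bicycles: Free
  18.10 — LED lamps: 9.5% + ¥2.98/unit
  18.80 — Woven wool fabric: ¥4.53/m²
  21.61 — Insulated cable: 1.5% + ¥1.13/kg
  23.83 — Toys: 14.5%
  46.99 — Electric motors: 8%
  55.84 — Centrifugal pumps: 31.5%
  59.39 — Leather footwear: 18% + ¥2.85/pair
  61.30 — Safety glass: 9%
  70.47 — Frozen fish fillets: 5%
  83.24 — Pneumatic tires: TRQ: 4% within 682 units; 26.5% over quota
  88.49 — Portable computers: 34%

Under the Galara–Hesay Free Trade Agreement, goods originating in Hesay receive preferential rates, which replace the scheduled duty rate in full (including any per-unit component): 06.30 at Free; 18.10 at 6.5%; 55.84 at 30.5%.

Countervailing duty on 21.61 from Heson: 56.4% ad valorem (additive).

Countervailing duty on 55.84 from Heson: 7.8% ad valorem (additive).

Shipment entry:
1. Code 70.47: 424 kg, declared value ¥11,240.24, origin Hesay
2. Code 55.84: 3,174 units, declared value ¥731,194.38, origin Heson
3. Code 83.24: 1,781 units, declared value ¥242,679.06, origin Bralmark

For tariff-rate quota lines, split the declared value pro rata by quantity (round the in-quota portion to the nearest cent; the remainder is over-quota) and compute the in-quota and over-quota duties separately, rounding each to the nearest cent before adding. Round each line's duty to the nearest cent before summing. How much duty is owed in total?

Line 1 (70.47, Hesay, 424 kg, ¥11,240.24):
Base rate for 70.47 is 5%.
Origin Hesay is the FTA partner but 70.47 is not on the preference list; base rate stands.
Duty = ¥11,240.24 × 5% = ¥562.01.
Line 2 (55.84, Heson, 3,174 units, ¥731,194.38):
Base rate for 55.84 is 31.5%.
55.84 has an FTA preferential rate, but origin Heson is not Hesay; base rate stands.
Additional duty on 55.84 from Heson: +7.8%. Applied ad valorem rate: 31.5% + 7.8% = 39.3%.
Duty = ¥731,194.38 × 39.3% = ¥287,359.39.
Line 3 (83.24, Bralmark, 1,781 units, ¥242,679.06):
Code 83.24 is under a tariff-rate quota (threshold 682 units). In-quota: 682 units at 4%; over-quota: 1,099 units at 26.5%.
Pro-rata value split: in-quota = ¥242,679.06 × 682/1,781 = ¥92,929.32; over-quota = ¥242,679.06 − ¥92,929.32 = ¥149,749.74.
In-quota duty = ¥92,929.32 × 4% = ¥3,717.17. Over-quota duty = ¥149,749.74 × 26.5% = ¥39,683.68.
Line duty = ¥3,717.17 + ¥39,683.68 = ¥43,400.85.
Total = ¥562.01 + ¥287,359.39 + ¥43,400.85 = ¥331,322.25.

¥331,322.25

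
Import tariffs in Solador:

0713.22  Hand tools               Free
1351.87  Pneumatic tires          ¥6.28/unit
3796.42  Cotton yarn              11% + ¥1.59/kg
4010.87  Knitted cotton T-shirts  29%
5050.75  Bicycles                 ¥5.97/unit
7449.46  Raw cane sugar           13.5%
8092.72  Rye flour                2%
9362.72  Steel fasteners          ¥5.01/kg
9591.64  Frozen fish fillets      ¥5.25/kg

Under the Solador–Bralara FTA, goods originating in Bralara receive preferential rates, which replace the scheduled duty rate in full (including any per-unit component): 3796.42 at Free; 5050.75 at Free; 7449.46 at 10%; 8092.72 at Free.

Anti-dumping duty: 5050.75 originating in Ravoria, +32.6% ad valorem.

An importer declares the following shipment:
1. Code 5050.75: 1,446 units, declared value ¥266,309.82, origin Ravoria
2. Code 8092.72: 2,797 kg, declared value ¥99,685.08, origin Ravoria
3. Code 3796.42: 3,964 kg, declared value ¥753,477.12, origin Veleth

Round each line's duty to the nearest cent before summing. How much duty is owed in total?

Line 1 (5050.75, Ravoria, 1,446 units, ¥266,309.82):
Base rate for 5050.75 is ¥5.97/unit.
5050.75 has an FTA preferential rate, but origin Ravoria is not Bralara; base rate stands.
Additional duty on 5050.75 from Ravoria: +32.6% ad valorem. Applied ad valorem rate = 32.6%.
Duty = ¥266,309.82 × 32.6% + 1,446 × ¥5.97 = ¥95,449.62.
Line 2 (8092.72, Ravoria, 2,797 kg, ¥99,685.08):
Base rate for 8092.72 is 2%.
8092.72 has an FTA preferential rate, but origin Ravoria is not Bralara; base rate stands.
Duty = ¥99,685.08 × 2% = ¥1,993.70.
Line 3 (3796.42, Veleth, 3,964 kg, ¥753,477.12):
Base rate for 3796.42 is 11% + ¥1.59/kg.
3796.42 has an FTA preferential rate, but origin Veleth is not Bralara; base rate stands.
Duty = ¥753,477.12 × 11% + 3,964 × ¥1.59 = ¥89,185.24.
Total = ¥95,449.62 + ¥1,993.70 + ¥89,185.24 = ¥186,628.56.

¥186,628.56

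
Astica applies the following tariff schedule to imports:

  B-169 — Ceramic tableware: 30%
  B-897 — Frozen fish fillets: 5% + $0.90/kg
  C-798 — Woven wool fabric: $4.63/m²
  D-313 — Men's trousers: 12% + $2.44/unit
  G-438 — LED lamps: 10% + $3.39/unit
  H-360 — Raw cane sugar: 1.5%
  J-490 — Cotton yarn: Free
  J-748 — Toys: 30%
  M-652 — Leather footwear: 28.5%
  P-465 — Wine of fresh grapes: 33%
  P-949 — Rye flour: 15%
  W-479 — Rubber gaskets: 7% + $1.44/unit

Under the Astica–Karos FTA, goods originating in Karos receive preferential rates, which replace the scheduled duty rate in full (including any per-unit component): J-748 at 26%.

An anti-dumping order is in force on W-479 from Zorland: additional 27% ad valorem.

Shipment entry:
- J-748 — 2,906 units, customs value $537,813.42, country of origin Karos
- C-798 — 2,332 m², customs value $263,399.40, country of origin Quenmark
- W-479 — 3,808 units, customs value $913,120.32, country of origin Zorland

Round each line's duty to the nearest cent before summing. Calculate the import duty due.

Line 1 (J-748, Karos, 2,906 units, $537,813.42):
Base rate for J-748 is 30%.
Origin Karos qualifies under the Astica–Karos agreement and J-748 is covered: preferential rate 26% applies instead.
Duty = $537,813.42 × 26% = $139,831.49.
Line 2 (C-798, Quenmark, 2,332 m², $263,399.40):
Base rate for C-798 is $4.63/m².
Duty = 2,332 × $4.63 = $10,797.16.
Line 3 (W-479, Zorland, 3,808 units, $913,120.32):
Base rate for W-479 is 7% + $1.44/unit.
Additional duty on W-479 from Zorland: +27%. Applied ad valorem rate: 7% + 27% = 34%.
Duty = $913,120.32 × 34% + 3,808 × $1.44 = $315,944.43.
Total = $139,831.49 + $10,797.16 + $315,944.43 = $466,573.08.

$466,573.08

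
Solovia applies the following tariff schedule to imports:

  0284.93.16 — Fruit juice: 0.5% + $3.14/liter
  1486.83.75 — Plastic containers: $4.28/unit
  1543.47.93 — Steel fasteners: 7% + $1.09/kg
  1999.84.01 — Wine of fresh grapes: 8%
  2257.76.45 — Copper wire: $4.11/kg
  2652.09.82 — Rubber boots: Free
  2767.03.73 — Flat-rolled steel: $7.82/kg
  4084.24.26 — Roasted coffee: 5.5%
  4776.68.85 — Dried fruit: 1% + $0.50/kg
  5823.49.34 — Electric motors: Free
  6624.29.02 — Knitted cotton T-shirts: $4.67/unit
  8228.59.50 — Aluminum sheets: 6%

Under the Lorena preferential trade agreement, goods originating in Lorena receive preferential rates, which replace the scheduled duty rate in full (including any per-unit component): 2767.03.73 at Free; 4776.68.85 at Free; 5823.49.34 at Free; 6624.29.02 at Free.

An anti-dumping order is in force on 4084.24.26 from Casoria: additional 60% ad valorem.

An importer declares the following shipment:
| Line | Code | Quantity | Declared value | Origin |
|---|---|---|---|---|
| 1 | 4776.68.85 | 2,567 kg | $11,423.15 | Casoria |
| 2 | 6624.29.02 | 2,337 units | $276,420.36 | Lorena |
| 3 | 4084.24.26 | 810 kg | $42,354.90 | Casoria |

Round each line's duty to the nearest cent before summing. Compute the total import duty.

$29,140.19

Line 1 (4776.68.85, Casoria, 2,567 kg, $11,423.15):
Base rate for 4776.68.85 is 1% + $0.50/kg.
4776.68.85 has an FTA preferential rate, but origin Casoria is not Lorena; base rate stands.
Duty = $11,423.15 × 1% + 2,567 × $0.50 = $1,397.73.
Line 2 (6624.29.02, Lorena, 2,337 units, $276,420.36):
Base rate for 6624.29.02 is $4.67/unit.
Origin Lorena qualifies under the Solovia–Lorena agreement and 6624.29.02 is covered: preferential rate Free applies instead.
Duty = $276,420.36 × 0% = $0.00.
Line 3 (4084.24.26, Casoria, 810 kg, $42,354.90):
Base rate for 4084.24.26 is 5.5%.
Additional duty on 4084.24.26 from Casoria: +60%. Applied ad valorem rate: 5.5% + 60% = 65.5%.
Duty = $42,354.90 × 65.5% = $27,742.46.
Total = $1,397.73 + $0.00 + $27,742.46 = $29,140.19.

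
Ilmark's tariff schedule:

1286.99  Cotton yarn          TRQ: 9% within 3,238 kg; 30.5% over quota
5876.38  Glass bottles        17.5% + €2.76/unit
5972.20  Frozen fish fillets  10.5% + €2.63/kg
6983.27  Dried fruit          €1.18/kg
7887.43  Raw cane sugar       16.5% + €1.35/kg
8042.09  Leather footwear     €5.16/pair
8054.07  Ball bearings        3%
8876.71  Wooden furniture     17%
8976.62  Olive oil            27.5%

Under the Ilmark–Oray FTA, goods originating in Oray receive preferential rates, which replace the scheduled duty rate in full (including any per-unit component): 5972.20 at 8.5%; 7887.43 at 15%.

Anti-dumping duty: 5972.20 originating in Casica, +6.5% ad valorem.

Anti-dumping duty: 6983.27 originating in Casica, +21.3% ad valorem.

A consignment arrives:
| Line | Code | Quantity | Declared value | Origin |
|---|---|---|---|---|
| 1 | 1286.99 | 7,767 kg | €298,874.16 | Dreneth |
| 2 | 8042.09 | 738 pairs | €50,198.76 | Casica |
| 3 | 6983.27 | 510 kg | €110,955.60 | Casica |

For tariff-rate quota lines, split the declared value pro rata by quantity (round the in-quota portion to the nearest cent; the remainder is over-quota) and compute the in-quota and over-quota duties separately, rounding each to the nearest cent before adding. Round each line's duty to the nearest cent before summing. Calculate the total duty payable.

€92,411.42

Line 1 (1286.99, Dreneth, 7,767 kg, €298,874.16):
Code 1286.99 is under a tariff-rate quota (threshold 3,238 kg). In-quota: 3,238 kg at 9%; over-quota: 4,529 kg at 30.5%.
Pro-rata value split: in-quota = €298,874.16 × 3,238/7,767 = €124,598.24; over-quota = €298,874.16 − €124,598.24 = €174,275.92.
In-quota duty = €124,598.24 × 9% = €11,213.84. Over-quota duty = €174,275.92 × 30.5% = €53,154.16.
Line duty = €11,213.84 + €53,154.16 = €64,368.00.
Line 2 (8042.09, Casica, 738 pairs, €50,198.76):
Base rate for 8042.09 is €5.16/pair.
Duty = 738 × €5.16 = €3,808.08.
Line 3 (6983.27, Casica, 510 kg, €110,955.60):
Base rate for 6983.27 is €1.18/kg.
Additional duty on 6983.27 from Casica: +21.3% ad valorem. Applied ad valorem rate = 21.3%.
Duty = €110,955.60 × 21.3% + 510 × €1.18 = €24,235.34.
Total = €64,368.00 + €3,808.08 + €24,235.34 = €92,411.42.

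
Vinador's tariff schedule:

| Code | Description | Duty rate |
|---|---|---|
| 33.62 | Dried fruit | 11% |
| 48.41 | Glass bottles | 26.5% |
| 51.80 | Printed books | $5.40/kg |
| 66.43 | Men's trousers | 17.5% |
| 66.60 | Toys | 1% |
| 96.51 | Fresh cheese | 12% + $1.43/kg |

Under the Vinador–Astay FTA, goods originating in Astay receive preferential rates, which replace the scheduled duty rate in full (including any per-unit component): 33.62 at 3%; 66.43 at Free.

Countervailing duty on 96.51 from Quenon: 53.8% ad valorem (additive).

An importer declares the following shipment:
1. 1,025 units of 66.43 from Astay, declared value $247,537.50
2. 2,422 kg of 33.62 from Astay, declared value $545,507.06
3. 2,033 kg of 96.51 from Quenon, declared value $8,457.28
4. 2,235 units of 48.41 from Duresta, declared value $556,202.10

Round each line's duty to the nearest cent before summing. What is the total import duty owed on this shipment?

$172,230.85

Line 1 (66.43, Astay, 1,025 units, $247,537.50):
Base rate for 66.43 is 17.5%.
Origin Astay qualifies under the Vinador–Astay agreement and 66.43 is covered: preferential rate Free applies instead.
Duty = $247,537.50 × 0% = $0.00.
Line 2 (33.62, Astay, 2,422 kg, $545,507.06):
Base rate for 33.62 is 11%.
Origin Astay qualifies under the Vinador–Astay agreement and 33.62 is covered: preferential rate 3% applies instead.
Duty = $545,507.06 × 3% = $16,365.21.
Line 3 (96.51, Quenon, 2,033 kg, $8,457.28):
Base rate for 96.51 is 12% + $1.43/kg.
Additional duty on 96.51 from Quenon: +53.8%. Applied ad valorem rate: 12% + 53.8% = 65.8%.
Duty = $8,457.28 × 65.8% + 2,033 × $1.43 = $8,472.08.
Line 4 (48.41, Duresta, 2,235 units, $556,202.10):
Base rate for 48.41 is 26.5%.
Duty = $556,202.10 × 26.5% = $147,393.56.
Total = $0.00 + $16,365.21 + $8,472.08 + $147,393.56 = $172,230.85.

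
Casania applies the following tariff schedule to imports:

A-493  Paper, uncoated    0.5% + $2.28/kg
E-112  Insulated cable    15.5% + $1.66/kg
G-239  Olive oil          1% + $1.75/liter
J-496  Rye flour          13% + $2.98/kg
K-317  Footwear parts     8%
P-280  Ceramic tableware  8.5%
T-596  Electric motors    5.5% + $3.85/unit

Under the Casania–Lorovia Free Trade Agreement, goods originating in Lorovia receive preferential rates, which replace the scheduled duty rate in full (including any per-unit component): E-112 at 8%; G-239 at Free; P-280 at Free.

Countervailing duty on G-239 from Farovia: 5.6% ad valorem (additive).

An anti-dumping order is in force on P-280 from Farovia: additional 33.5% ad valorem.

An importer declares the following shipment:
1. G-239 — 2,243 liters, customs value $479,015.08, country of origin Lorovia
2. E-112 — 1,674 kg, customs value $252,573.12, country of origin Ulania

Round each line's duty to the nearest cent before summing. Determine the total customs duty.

$41,927.67

Line 1 (G-239, Lorovia, 2,243 liters, $479,015.08):
Base rate for G-239 is 1% + $1.75/liter.
Origin Lorovia qualifies under the Casania–Lorovia agreement and G-239 is covered: preferential rate Free applies instead.
The additional-duty order on G-239 targets Farovia, not Lorovia; it does not apply.
Duty = $479,015.08 × 0% = $0.00.
Line 2 (E-112, Ulania, 1,674 kg, $252,573.12):
Base rate for E-112 is 15.5% + $1.66/kg.
E-112 has an FTA preferential rate, but origin Ulania is not Lorovia; base rate stands.
Duty = $252,573.12 × 15.5% + 1,674 × $1.66 = $41,927.67.
Total = $0.00 + $41,927.67 = $41,927.67.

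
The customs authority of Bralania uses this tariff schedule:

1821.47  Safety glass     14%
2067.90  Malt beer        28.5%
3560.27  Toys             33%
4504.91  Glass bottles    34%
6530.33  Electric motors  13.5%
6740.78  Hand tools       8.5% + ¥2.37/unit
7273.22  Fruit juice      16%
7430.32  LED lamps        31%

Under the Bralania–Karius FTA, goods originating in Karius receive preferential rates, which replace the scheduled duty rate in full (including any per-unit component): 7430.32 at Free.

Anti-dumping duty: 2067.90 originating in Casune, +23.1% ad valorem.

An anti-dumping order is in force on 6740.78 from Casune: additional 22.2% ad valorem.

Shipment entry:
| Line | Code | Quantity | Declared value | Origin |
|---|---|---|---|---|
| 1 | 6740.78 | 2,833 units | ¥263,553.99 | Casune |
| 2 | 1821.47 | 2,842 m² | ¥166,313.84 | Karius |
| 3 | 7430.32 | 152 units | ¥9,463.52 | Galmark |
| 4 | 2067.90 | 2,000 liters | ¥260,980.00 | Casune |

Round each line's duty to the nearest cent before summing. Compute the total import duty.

Line 1 (6740.78, Casune, 2,833 units, ¥263,553.99):
Base rate for 6740.78 is 8.5% + ¥2.37/unit.
Additional duty on 6740.78 from Casune: +22.2%. Applied ad valorem rate: 8.5% + 22.2% = 30.7%.
Duty = ¥263,553.99 × 30.7% + 2,833 × ¥2.37 = ¥87,625.28.
Line 2 (1821.47, Karius, 2,842 m², ¥166,313.84):
Base rate for 1821.47 is 14%.
Origin Karius is the FTA partner but 1821.47 is not on the preference list; base rate stands.
Duty = ¥166,313.84 × 14% = ¥23,283.94.
Line 3 (7430.32, Galmark, 152 units, ¥9,463.52):
Base rate for 7430.32 is 31%.
7430.32 has an FTA preferential rate, but origin Galmark is not Karius; base rate stands.
Duty = ¥9,463.52 × 31% = ¥2,933.69.
Line 4 (2067.90, Casune, 2,000 liters, ¥260,980.00):
Base rate for 2067.90 is 28.5%.
Additional duty on 2067.90 from Casune: +23.1%. Applied ad valorem rate: 28.5% + 23.1% = 51.6%.
Duty = ¥260,980.00 × 51.6% = ¥134,665.68.
Total = ¥87,625.28 + ¥23,283.94 + ¥2,933.69 + ¥134,665.68 = ¥248,508.59.

¥248,508.59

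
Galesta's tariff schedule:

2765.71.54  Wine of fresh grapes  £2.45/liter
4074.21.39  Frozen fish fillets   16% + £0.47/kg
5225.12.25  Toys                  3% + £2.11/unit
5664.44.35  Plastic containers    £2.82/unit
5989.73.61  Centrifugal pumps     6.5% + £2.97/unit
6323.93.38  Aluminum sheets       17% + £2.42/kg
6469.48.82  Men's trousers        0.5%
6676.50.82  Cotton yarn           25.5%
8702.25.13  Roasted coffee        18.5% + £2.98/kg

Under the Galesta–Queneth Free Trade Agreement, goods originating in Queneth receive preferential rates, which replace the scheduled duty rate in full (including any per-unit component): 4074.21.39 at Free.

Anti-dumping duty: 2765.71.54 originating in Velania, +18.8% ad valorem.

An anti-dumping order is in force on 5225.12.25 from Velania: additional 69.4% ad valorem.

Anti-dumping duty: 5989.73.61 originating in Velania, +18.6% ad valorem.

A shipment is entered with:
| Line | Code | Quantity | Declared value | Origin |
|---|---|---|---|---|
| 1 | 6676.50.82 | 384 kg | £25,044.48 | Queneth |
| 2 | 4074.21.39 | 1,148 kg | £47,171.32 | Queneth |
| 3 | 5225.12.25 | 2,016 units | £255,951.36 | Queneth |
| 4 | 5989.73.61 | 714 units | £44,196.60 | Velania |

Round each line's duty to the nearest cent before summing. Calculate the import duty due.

£31,532.57

Line 1 (6676.50.82, Queneth, 384 kg, £25,044.48):
Base rate for 6676.50.82 is 25.5%.
Origin Queneth is the FTA partner but 6676.50.82 is not on the preference list; base rate stands.
Duty = £25,044.48 × 25.5% = £6,386.34.
Line 2 (4074.21.39, Queneth, 1,148 kg, £47,171.32):
Base rate for 4074.21.39 is 16% + £0.47/kg.
Origin Queneth qualifies under the Galesta–Queneth agreement and 4074.21.39 is covered: preferential rate Free applies instead.
Duty = £47,171.32 × 0% = £0.00.
Line 3 (5225.12.25, Queneth, 2,016 units, £255,951.36):
Base rate for 5225.12.25 is 3% + £2.11/unit.
Origin Queneth is the FTA partner but 5225.12.25 is not on the preference list; base rate stands.
The additional-duty order on 5225.12.25 targets Velania, not Queneth; it does not apply.
Duty = £255,951.36 × 3% + 2,016 × £2.11 = £11,932.30.
Line 4 (5989.73.61, Velania, 714 units, £44,196.60):
Base rate for 5989.73.61 is 6.5% + £2.97/unit.
Additional duty on 5989.73.61 from Velania: +18.6%. Applied ad valorem rate: 6.5% + 18.6% = 25.1%.
Duty = £44,196.60 × 25.1% + 714 × £2.97 = £13,213.93.
Total = £6,386.34 + £0.00 + £11,932.30 + £13,213.93 = £31,532.57.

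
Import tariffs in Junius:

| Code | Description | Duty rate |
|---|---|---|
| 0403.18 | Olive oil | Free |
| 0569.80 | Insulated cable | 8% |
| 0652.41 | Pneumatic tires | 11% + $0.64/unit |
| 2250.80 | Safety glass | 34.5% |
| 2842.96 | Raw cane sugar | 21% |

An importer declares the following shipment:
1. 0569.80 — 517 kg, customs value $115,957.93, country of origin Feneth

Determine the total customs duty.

Line 1 (0569.80, Feneth, 517 kg, $115,957.93):
Base rate for 0569.80 is 8%.
Duty = $115,957.93 × 8% = $9,276.63.

$9,276.63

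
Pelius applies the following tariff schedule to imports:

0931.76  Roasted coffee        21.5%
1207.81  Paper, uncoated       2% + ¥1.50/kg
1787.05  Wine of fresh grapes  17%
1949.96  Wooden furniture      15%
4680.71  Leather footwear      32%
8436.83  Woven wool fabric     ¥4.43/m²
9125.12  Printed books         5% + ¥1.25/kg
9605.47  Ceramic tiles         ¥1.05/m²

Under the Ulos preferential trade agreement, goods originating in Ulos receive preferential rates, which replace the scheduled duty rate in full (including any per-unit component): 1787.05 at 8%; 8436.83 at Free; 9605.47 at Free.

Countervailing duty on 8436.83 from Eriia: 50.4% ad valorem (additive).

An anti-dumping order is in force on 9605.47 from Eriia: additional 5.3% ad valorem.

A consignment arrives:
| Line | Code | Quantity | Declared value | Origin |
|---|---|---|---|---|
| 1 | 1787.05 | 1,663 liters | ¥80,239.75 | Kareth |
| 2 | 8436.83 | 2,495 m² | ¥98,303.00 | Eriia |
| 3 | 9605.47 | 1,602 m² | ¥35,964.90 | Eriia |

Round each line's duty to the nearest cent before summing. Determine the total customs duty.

Line 1 (1787.05, Kareth, 1,663 liters, ¥80,239.75):
Base rate for 1787.05 is 17%.
1787.05 has an FTA preferential rate, but origin Kareth is not Ulos; base rate stands.
Duty = ¥80,239.75 × 17% = ¥13,640.76.
Line 2 (8436.83, Eriia, 2,495 m², ¥98,303.00):
Base rate for 8436.83 is ¥4.43/m².
8436.83 has an FTA preferential rate, but origin Eriia is not Ulos; base rate stands.
Additional duty on 8436.83 from Eriia: +50.4% ad valorem. Applied ad valorem rate = 50.4%.
Duty = ¥98,303.00 × 50.4% + 2,495 × ¥4.43 = ¥60,597.56.
Line 3 (9605.47, Eriia, 1,602 m², ¥35,964.90):
Base rate for 9605.47 is ¥1.05/m².
9605.47 has an FTA preferential rate, but origin Eriia is not Ulos; base rate stands.
Additional duty on 9605.47 from Eriia: +5.3% ad valorem. Applied ad valorem rate = 5.3%.
Duty = ¥35,964.90 × 5.3% + 1,602 × ¥1.05 = ¥3,588.24.
Total = ¥13,640.76 + ¥60,597.56 + ¥3,588.24 = ¥77,826.56.

¥77,826.56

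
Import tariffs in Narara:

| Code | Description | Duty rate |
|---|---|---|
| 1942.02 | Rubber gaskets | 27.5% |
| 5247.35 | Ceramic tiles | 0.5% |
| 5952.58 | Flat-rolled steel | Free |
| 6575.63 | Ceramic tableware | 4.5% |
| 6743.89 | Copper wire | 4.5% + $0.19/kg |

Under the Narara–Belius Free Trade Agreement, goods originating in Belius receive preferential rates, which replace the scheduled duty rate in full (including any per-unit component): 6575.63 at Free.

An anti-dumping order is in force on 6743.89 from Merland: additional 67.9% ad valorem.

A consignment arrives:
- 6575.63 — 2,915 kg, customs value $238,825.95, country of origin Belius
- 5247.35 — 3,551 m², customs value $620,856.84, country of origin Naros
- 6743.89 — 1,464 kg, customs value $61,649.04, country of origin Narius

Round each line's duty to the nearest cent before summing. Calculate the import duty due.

$6,156.65

Line 1 (6575.63, Belius, 2,915 kg, $238,825.95):
Base rate for 6575.63 is 4.5%.
Origin Belius qualifies under the Narara–Belius agreement and 6575.63 is covered: preferential rate Free applies instead.
Duty = $238,825.95 × 0% = $0.00.
Line 2 (5247.35, Naros, 3,551 m², $620,856.84):
Base rate for 5247.35 is 0.5%.
Duty = $620,856.84 × 0.5% = $3,104.28.
Line 3 (6743.89, Narius, 1,464 kg, $61,649.04):
Base rate for 6743.89 is 4.5% + $0.19/kg.
The additional-duty order on 6743.89 targets Merland, not Narius; it does not apply.
Duty = $61,649.04 × 4.5% + 1,464 × $0.19 = $3,052.37.
Total = $0.00 + $3,104.28 + $3,052.37 = $6,156.65.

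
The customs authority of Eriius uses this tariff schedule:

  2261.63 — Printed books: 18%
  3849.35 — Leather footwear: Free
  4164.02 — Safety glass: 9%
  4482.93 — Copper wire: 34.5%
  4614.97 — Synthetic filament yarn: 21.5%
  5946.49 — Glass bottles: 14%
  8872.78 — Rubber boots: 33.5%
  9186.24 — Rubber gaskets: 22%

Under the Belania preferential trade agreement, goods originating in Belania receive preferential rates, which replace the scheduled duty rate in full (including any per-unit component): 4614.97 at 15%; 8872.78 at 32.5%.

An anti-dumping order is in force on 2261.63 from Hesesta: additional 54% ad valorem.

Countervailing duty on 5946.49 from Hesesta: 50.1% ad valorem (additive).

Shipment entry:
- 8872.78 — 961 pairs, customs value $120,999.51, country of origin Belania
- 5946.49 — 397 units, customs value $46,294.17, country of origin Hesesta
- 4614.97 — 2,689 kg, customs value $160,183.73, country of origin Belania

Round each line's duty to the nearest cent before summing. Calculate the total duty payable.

$93,026.96

Line 1 (8872.78, Belania, 961 pairs, $120,999.51):
Base rate for 8872.78 is 33.5%.
Origin Belania qualifies under the Eriius–Belania agreement and 8872.78 is covered: preferential rate 32.5% applies instead.
Duty = $120,999.51 × 32.5% = $39,324.84.
Line 2 (5946.49, Hesesta, 397 units, $46,294.17):
Base rate for 5946.49 is 14%.
Additional duty on 5946.49 from Hesesta: +50.1%. Applied ad valorem rate: 14% + 50.1% = 64.1%.
Duty = $46,294.17 × 64.1% = $29,674.56.
Line 3 (4614.97, Belania, 2,689 kg, $160,183.73):
Base rate for 4614.97 is 21.5%.
Origin Belania qualifies under the Eriius–Belania agreement and 4614.97 is covered: preferential rate 15% applies instead.
Duty = $160,183.73 × 15% = $24,027.56.
Total = $39,324.84 + $29,674.56 + $24,027.56 = $93,026.96.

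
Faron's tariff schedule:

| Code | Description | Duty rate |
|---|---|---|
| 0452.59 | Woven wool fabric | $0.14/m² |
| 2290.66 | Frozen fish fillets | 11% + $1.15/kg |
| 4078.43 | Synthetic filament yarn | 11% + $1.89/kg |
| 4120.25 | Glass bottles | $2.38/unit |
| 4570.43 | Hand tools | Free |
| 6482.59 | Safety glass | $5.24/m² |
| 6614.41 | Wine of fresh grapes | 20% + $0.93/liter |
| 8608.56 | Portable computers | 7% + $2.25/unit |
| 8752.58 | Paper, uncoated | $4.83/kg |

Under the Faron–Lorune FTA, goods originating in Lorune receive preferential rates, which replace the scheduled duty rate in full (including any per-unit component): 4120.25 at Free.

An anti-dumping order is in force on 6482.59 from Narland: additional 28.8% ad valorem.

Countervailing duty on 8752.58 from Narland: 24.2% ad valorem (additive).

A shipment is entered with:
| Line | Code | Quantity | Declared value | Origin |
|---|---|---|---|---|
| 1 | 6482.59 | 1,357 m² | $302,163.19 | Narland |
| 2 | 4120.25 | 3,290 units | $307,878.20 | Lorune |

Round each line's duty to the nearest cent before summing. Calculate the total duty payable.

Line 1 (6482.59, Narland, 1,357 m², $302,163.19):
Base rate for 6482.59 is $5.24/m².
Additional duty on 6482.59 from Narland: +28.8% ad valorem. Applied ad valorem rate = 28.8%.
Duty = $302,163.19 × 28.8% + 1,357 × $5.24 = $94,133.68.
Line 2 (4120.25, Lorune, 3,290 units, $307,878.20):
Base rate for 4120.25 is $2.38/unit.
Origin Lorune qualifies under the Faron–Lorune agreement and 4120.25 is covered: preferential rate Free applies instead.
Duty = $307,878.20 × 0% = $0.00.
Total = $94,133.68 + $0.00 = $94,133.68.

$94,133.68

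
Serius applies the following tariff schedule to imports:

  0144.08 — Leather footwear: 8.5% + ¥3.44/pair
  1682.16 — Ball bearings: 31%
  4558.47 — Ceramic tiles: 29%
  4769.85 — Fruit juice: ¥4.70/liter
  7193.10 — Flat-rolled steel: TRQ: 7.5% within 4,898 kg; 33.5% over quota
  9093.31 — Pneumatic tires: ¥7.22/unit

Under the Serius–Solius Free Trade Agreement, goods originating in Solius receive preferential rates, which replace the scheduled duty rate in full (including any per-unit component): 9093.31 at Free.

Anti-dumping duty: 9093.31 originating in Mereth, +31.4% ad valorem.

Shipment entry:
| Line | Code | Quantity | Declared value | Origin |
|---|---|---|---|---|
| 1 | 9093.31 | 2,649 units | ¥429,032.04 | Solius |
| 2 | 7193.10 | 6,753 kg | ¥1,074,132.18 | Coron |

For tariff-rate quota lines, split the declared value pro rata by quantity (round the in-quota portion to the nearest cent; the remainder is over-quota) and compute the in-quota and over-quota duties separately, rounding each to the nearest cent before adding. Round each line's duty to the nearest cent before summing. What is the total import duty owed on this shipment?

¥157,274.55

Line 1 (9093.31, Solius, 2,649 units, ¥429,032.04):
Base rate for 9093.31 is ¥7.22/unit.
Origin Solius qualifies under the Serius–Solius agreement and 9093.31 is covered: preferential rate Free applies instead.
The additional-duty order on 9093.31 targets Mereth, not Solius; it does not apply.
Duty = ¥429,032.04 × 0% = ¥0.00.
Line 2 (7193.10, Coron, 6,753 kg, ¥1,074,132.18):
Code 7193.10 is under a tariff-rate quota (threshold 4,898 kg). In-quota: 4,898 kg at 7.5%; over-quota: 1,855 kg at 33.5%.
Pro-rata value split: in-quota = ¥1,074,132.18 × 4,898/6,753 = ¥779,075.88; over-quota = ¥1,074,132.18 − ¥779,075.88 = ¥295,056.30.
In-quota duty = ¥779,075.88 × 7.5% = ¥58,430.69. Over-quota duty = ¥295,056.30 × 33.5% = ¥98,843.86.
Line duty = ¥58,430.69 + ¥98,843.86 = ¥157,274.55.
Total = ¥0.00 + ¥157,274.55 = ¥157,274.55.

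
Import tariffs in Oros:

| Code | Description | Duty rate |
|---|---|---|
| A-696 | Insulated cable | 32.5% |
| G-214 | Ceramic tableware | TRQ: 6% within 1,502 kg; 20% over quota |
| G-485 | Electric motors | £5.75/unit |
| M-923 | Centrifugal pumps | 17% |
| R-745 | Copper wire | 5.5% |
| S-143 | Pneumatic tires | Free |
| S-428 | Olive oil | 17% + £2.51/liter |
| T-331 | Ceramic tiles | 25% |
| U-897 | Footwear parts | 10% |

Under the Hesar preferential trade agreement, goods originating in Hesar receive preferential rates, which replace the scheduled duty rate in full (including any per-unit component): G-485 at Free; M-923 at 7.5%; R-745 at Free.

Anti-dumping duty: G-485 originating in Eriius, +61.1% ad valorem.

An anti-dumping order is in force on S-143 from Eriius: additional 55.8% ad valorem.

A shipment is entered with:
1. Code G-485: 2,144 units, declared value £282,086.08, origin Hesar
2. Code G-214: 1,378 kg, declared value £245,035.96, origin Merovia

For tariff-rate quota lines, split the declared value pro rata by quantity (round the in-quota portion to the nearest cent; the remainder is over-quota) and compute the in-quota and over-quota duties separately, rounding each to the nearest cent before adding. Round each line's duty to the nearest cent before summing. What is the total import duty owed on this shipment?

£14,702.16

Line 1 (G-485, Hesar, 2,144 units, £282,086.08):
Base rate for G-485 is £5.75/unit.
Origin Hesar qualifies under the Oros–Hesar agreement and G-485 is covered: preferential rate Free applies instead.
The additional-duty order on G-485 targets Eriius, not Hesar; it does not apply.
Duty = £282,086.08 × 0% = £0.00.
Line 2 (G-214, Merovia, 1,378 kg, £245,035.96):
Code G-214 is under a tariff-rate quota (threshold 1,502 kg). Quantity 1,378 kg is within the quota, so the in-quota rate 6% applies to the full value.
Duty = £245,035.96 × 6% = £14,702.16.
Total = £0.00 + £14,702.16 = £14,702.16.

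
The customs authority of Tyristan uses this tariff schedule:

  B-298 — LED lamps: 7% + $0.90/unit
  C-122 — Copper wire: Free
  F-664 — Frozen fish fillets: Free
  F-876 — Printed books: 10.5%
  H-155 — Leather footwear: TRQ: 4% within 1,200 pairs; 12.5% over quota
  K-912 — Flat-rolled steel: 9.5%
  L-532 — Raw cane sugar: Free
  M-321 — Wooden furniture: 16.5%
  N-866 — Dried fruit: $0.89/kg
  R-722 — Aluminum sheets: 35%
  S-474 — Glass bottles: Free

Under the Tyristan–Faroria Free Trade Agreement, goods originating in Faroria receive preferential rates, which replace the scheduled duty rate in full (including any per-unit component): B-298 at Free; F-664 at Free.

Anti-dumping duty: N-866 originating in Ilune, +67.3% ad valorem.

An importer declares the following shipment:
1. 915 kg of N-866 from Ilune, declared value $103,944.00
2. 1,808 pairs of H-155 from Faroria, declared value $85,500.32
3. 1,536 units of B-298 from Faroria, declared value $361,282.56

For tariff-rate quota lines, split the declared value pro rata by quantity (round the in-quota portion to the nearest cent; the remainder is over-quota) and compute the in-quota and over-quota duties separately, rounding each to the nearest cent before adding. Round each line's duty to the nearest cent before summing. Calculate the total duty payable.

$76,632.62

Line 1 (N-866, Ilune, 915 kg, $103,944.00):
Base rate for N-866 is $0.89/kg.
Additional duty on N-866 from Ilune: +67.3% ad valorem. Applied ad valorem rate = 67.3%.
Duty = $103,944.00 × 67.3% + 915 × $0.89 = $70,768.66.
Line 2 (H-155, Faroria, 1,808 pairs, $85,500.32):
Code H-155 is under a tariff-rate quota (threshold 1,200 pairs). In-quota: 1,200 pairs at 4%; over-quota: 608 pairs at 12.5%.
Pro-rata value split: in-quota = $85,500.32 × 1,200/1,808 = $56,748.00; over-quota = $85,500.32 − $56,748.00 = $28,752.32.
In-quota duty = $56,748.00 × 4% = $2,269.92. Over-quota duty = $28,752.32 × 12.5% = $3,594.04.
Line duty = $2,269.92 + $3,594.04 = $5,863.96.
Line 3 (B-298, Faroria, 1,536 units, $361,282.56):
Base rate for B-298 is 7% + $0.90/unit.
Origin Faroria qualifies under the Tyristan–Faroria agreement and B-298 is covered: preferential rate Free applies instead.
Duty = $361,282.56 × 0% = $0.00.
Total = $70,768.66 + $5,863.96 + $0.00 = $76,632.62.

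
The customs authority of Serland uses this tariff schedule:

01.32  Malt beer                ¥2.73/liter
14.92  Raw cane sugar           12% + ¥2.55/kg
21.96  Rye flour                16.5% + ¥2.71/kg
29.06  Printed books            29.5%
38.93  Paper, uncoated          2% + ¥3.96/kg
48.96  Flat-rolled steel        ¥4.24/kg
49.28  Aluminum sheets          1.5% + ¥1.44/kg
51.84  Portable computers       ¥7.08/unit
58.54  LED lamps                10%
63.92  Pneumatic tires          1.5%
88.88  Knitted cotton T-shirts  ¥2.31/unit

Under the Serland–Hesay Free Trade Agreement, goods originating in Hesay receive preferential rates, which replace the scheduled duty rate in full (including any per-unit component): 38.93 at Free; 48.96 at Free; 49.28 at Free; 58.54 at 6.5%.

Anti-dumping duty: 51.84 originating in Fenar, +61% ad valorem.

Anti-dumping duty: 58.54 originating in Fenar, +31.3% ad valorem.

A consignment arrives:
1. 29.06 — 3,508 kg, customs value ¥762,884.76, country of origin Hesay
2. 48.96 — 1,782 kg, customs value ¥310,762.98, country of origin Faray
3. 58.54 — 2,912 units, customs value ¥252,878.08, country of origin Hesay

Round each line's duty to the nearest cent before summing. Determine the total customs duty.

¥249,043.76

Line 1 (29.06, Hesay, 3,508 kg, ¥762,884.76):
Base rate for 29.06 is 29.5%.
Origin Hesay is the FTA partner but 29.06 is not on the preference list; base rate stands.
Duty = ¥762,884.76 × 29.5% = ¥225,051.00.
Line 2 (48.96, Faray, 1,782 kg, ¥310,762.98):
Base rate for 48.96 is ¥4.24/kg.
48.96 has an FTA preferential rate, but origin Faray is not Hesay; base rate stands.
Duty = 1,782 × ¥4.24 = ¥7,555.68.
Line 3 (58.54, Hesay, 2,912 units, ¥252,878.08):
Base rate for 58.54 is 10%.
Origin Hesay qualifies under the Serland–Hesay agreement and 58.54 is covered: preferential rate 6.5% applies instead.
The additional-duty order on 58.54 targets Fenar, not Hesay; it does not apply.
Duty = ¥252,878.08 × 6.5% = ¥16,437.08.
Total = ¥225,051.00 + ¥7,555.68 + ¥16,437.08 = ¥249,043.76.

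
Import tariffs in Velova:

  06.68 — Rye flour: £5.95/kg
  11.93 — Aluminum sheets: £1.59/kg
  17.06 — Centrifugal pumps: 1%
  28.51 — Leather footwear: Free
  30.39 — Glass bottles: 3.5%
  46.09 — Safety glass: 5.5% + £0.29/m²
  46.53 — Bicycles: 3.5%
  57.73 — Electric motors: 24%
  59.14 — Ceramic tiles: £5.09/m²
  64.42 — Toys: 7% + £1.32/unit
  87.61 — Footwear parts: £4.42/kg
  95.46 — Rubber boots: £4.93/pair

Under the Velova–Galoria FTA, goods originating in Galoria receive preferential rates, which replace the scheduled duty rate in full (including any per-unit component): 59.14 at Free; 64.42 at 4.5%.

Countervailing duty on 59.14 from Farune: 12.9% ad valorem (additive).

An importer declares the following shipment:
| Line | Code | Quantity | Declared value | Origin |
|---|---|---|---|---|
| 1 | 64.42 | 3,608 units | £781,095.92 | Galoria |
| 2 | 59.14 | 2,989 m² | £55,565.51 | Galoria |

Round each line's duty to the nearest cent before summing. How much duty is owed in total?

Line 1 (64.42, Galoria, 3,608 units, £781,095.92):
Base rate for 64.42 is 7% + £1.32/unit.
Origin Galoria qualifies under the Velova–Galoria agreement and 64.42 is covered: preferential rate 4.5% applies instead.
Duty = £781,095.92 × 4.5% = £35,149.32.
Line 2 (59.14, Galoria, 2,989 m², £55,565.51):
Base rate for 59.14 is £5.09/m².
Origin Galoria qualifies under the Velova–Galoria agreement and 59.14 is covered: preferential rate Free applies instead.
The additional-duty order on 59.14 targets Farune, not Galoria; it does not apply.
Duty = £55,565.51 × 0% = £0.00.
Total = £35,149.32 + £0.00 = £35,149.32.

£35,149.32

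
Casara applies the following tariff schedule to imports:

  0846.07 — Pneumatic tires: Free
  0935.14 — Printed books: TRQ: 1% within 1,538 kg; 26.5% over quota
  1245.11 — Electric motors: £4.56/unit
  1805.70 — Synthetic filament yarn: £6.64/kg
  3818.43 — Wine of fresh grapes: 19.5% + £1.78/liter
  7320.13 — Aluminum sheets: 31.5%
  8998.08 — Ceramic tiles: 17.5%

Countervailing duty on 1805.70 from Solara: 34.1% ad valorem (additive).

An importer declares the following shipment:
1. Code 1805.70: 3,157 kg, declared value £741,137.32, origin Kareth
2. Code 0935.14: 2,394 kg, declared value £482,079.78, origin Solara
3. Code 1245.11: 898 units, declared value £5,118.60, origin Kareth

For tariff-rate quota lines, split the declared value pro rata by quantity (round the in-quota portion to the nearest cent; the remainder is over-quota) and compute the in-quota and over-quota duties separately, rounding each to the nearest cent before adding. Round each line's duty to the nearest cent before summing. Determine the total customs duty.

Line 1 (1805.70, Kareth, 3,157 kg, £741,137.32):
Base rate for 1805.70 is £6.64/kg.
The additional-duty order on 1805.70 targets Solara, not Kareth; it does not apply.
Duty = 3,157 × £6.64 = £20,962.48.
Line 2 (0935.14, Solara, 2,394 kg, £482,079.78):
Code 0935.14 is under a tariff-rate quota (threshold 1,538 kg). In-quota: 1,538 kg at 1%; over-quota: 856 kg at 26.5%.
Pro-rata value split: in-quota = £482,079.78 × 1,538/2,394 = £309,707.06; over-quota = £482,079.78 − £309,707.06 = £172,372.72.
In-quota duty = £309,707.06 × 1% = £3,097.07. Over-quota duty = £172,372.72 × 26.5% = £45,678.77.
Line duty = £3,097.07 + £45,678.77 = £48,775.84.
Line 3 (1245.11, Kareth, 898 units, £5,118.60):
Base rate for 1245.11 is £4.56/unit.
Duty = 898 × £4.56 = £4,094.88.
Total = £20,962.48 + £48,775.84 + £4,094.88 = £73,833.20.

£73,833.20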